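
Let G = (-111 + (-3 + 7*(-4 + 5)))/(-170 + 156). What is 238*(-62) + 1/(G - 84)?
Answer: -15774178/1069 ≈ -14756.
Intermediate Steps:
G = 107/14 (G = (-111 + (-3 + 7*1))/(-14) = (-111 + (-3 + 7))*(-1/14) = (-111 + 4)*(-1/14) = -107*(-1/14) = 107/14 ≈ 7.6429)
238*(-62) + 1/(G - 84) = 238*(-62) + 1/(107/14 - 84) = -14756 + 1/(-1069/14) = -14756 - 14/1069 = -15774178/1069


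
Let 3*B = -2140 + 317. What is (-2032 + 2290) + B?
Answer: -1049/3 ≈ -349.67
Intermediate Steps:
B = -1823/3 (B = (-2140 + 317)/3 = (⅓)*(-1823) = -1823/3 ≈ -607.67)
(-2032 + 2290) + B = (-2032 + 2290) - 1823/3 = 258 - 1823/3 = -1049/3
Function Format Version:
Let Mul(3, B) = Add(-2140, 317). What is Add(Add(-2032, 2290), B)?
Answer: Rational(-1049, 3) ≈ -349.67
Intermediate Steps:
B = Rational(-1823, 3) (B = Mul(Rational(1, 3), Add(-2140, 317)) = Mul(Rational(1, 3), -1823) = Rational(-1823, 3) ≈ -607.67)
Add(Add(-2032, 2290), B) = Add(Add(-2032, 2290), Rational(-1823, 3)) = Add(258, Rational(-1823, 3)) = Rational(-1049, 3)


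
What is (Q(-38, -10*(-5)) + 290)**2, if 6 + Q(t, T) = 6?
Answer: 84100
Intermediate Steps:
Q(t, T) = 0 (Q(t, T) = -6 + 6 = 0)
(Q(-38, -10*(-5)) + 290)**2 = (0 + 290)**2 = 290**2 = 84100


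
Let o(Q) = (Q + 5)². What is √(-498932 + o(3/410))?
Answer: I*√83866254391/410 ≈ 706.33*I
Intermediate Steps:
o(Q) = (5 + Q)²
√(-498932 + o(3/410)) = √(-498932 + (5 + 3/410)²) = √(-498932 + (2053/410)²) = √(-498932 + 4214809/168100) = √(-83866254391/168100) = I*√83866254391/410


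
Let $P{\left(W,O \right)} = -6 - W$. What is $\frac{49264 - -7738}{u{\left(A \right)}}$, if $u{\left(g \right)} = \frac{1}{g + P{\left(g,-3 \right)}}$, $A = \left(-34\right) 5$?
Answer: $-342012$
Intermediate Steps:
$A = -170$
$u{\left(g \right)} = - \frac{1}{6}$ ($u{\left(g \right)} = \frac{1}{g - \left(6 + g\right)} = \frac{1}{-6} = - \frac{1}{6}$)
$\frac{49264 - -7738}{u{\left(A \right)}} = \frac{49264 - -7738}{- \frac{1}{6}} = \left(49264 + 7738\right) \left(-6\right) = 57002 \left(-6\right) = -342012$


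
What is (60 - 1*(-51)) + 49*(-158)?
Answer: -7631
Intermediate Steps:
(60 - 1*(-51)) + 49*(-158) = (60 + 51) - 7742 = 111 - 7742 = -7631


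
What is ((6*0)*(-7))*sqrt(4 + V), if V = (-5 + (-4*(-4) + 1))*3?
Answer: 0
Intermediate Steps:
V = 36 (V = (-5 + (16 + 1))*3 = (-5 + 17)*3 = 12*3 = 36)
((6*0)*(-7))*sqrt(4 + V) = ((6*0)*(-7))*sqrt(4 + 36) = (0*(-7))*sqrt(40) = 0*(2*sqrt(10)) = 0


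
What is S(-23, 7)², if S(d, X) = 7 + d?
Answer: 256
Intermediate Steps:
S(-23, 7)² = (7 - 23)² = (-16)² = 256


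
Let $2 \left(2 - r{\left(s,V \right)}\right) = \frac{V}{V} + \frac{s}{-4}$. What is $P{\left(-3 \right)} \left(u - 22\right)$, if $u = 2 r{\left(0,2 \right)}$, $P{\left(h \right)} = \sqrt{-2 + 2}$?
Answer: $0$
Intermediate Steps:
$r{\left(s,V \right)} = \frac{3}{2} + \frac{s}{8}$ ($r{\left(s,V \right)} = 2 - \frac{\frac{V}{V} + \frac{s}{-4}}{2} = 2 - \frac{1 + s \left(- \frac{1}{4}\right)}{2} = 2 - \frac{1 - \frac{s}{4}}{2} = 2 + \left(- \frac{1}{2} + \frac{s}{8}\right) = \frac{3}{2} + \frac{s}{8}$)
$P{\left(h \right)} = 0$ ($P{\left(h \right)} = \sqrt{0} = 0$)
$u = 3$ ($u = 2 \left(\frac{3}{2} + \frac{1}{8} \cdot 0\right) = 2 \left(\frac{3}{2} + 0\right) = 2 \cdot \frac{3}{2} = 3$)
$P{\left(-3 \right)} \left(u - 22\right) = 0 \left(3 - 22\right) = 0 \left(-19\right) = 0$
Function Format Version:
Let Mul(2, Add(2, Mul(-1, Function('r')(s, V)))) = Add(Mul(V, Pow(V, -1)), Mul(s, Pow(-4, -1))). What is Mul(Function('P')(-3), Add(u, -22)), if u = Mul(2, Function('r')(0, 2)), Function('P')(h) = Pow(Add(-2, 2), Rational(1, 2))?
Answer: 0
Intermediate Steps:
Function('r')(s, V) = Add(Rational(3, 2), Mul(Rational(1, 8), s)) (Function('r')(s, V) = Add(2, Mul(Rational(-1, 2), Add(Mul(V, Pow(V, -1)), Mul(s, Pow(-4, -1))))) = Add(2, Mul(Rational(-1, 2), Add(1, Mul(s, Rational(-1, 4))))) = Add(2, Mul(Rational(-1, 2), Add(1, Mul(Rational(-1, 4), s)))) = Add(2, Add(Rational(-1, 2), Mul(Rational(1, 8), s))) = Add(Rational(3, 2), Mul(Rational(1, 8), s)))
Function('P')(h) = 0 (Function('P')(h) = Pow(0, Rational(1, 2)) = 0)
u = 3 (u = Mul(2, Add(Rational(3, 2), Mul(Rational(1, 8), 0))) = Mul(2, Add(Rational(3, 2), 0)) = Mul(2, Rational(3, 2)) = 3)
Mul(Function('P')(-3), Add(u, -22)) = Mul(0, Add(3, -22)) = Mul(0, -19) = 0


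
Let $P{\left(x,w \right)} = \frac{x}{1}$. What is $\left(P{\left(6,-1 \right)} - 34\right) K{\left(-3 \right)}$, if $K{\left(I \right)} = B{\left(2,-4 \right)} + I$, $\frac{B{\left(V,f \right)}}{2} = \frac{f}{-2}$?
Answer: $-28$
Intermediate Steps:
$B{\left(V,f \right)} = - f$ ($B{\left(V,f \right)} = 2 \frac{f}{-2} = 2 f \left(- \frac{1}{2}\right) = 2 \left(- \frac{f}{2}\right) = - f$)
$P{\left(x,w \right)} = x$ ($P{\left(x,w \right)} = x 1 = x$)
$K{\left(I \right)} = 4 + I$ ($K{\left(I \right)} = \left(-1\right) \left(-4\right) + I = 4 + I$)
$\left(P{\left(6,-1 \right)} - 34\right) K{\left(-3 \right)} = \left(6 - 34\right) \left(4 - 3\right) = \left(-28\right) 1 = -28$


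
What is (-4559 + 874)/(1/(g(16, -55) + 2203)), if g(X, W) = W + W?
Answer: -7712705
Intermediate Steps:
g(X, W) = 2*W
(-4559 + 874)/(1/(g(16, -55) + 2203)) = (-4559 + 874)/(1/(2*(-55) + 2203)) = -3685/(1/(-110 + 2203)) = -3685/(1/2093) = -3685/1/2093 = -3685*2093 = -7712705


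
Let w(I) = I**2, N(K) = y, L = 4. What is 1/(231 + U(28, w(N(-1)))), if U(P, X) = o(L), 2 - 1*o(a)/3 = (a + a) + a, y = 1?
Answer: 1/201 ≈ 0.0049751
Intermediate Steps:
N(K) = 1
o(a) = 6 - 9*a (o(a) = 6 - 3*((a + a) + a) = 6 - 3*(2*a + a) = 6 - 9*a)
U(P, X) = -30 (U(P, X) = 6 - 9*4 = 6 - 36 = -30)
1/(231 + U(28, w(N(-1)))) = 1/(231 - 30) = 1/201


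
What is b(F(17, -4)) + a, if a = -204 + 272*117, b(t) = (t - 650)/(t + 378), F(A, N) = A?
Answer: 12489267/395 ≈ 31618.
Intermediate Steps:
b(t) = (-650 + t)/(378 + t)
a = 31620 (a = -204 + 31824 = 31620)
b(F(17, -4)) + a = (-650 + 17)/(378 + 17) + 31620 = -633/395 + 31620 = 12489267/395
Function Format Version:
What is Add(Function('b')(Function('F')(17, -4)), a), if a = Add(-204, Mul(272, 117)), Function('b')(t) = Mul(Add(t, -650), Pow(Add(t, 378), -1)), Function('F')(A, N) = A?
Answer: Rational(12489267, 395) ≈ 31618.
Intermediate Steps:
Function('b')(t) = Mul(Pow(Add(378, t), -1), Add(-650, t)) (Function('b')(t) = Mul(Add(-650, t), Pow(Add(378, t), -1)) = Mul(Pow(Add(378, t), -1), Add(-650, t)))
a = 31620 (a = Add(-204, 31824) = 31620)
Add(Function('b')(Function('F')(17, -4)), a) = Add(Mul(Pow(Add(378, 17), -1), Add(-650, 17)), 31620) = Add(Mul(Pow(395, -1), -633), 31620) = Add(Mul(Rational(1, 395), -633), 31620) = Add(Rational(-633, 395), 31620) = Rational(12489267, 395)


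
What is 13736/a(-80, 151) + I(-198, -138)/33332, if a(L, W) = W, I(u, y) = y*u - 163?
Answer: 461949663/5033132 ≈ 91.782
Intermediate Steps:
I(u, y) = -163 + u*y (I(u, y) = u*y - 163 = -163 + u*y)
13736/a(-80, 151) + I(-198, -138)/33332 = 13736/151 + (-163 - 198*(-138))/33332 = 13736*(1/151) + (-163 + 27324)*(1/33332) = 13736/151 + 27161*(1/33332) = 13736/151 + 27161/33332 = 461949663/5033132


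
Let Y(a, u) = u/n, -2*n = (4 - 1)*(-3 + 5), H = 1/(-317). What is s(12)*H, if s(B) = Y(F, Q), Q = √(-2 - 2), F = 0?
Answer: 2*I/951 ≈ 0.002103*I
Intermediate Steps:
Q = 2*I (Q = √(-4) = 2*I ≈ 2.0*I)
H = -1/317 ≈ -0.0031546
n = -3 (n = -(4 - 1)*(-3 + 5)/2 = -3*2/2 = -½*6 = -3)
Y(a, u) = -u/3 (Y(a, u) = u/(-3) = u*(-⅓) = -u/3)
s(B) = -2*I/3
s(12)*H = -2*I/3*(-1/317) = 2*I/951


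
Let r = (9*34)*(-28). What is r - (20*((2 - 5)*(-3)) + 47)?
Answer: -8795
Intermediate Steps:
r = -8568 (r = 306*(-28) = -8568)
r - (20*((2 - 5)*(-3)) + 47) = -8568 - (20*((2 - 5)*(-3)) + 47) = -8568 - (20*(-3*(-3)) + 47) = -8568 - (20*9 + 47) = -8568 - (180 + 47) = -8568 - 1*227 = -8568 - 227 = -8795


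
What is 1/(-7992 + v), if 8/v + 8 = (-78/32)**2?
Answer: -527/4213832 ≈ -0.00012506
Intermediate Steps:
v = -2048/527 (v = 8/(-8 + (-78/32)**2) = 8/(-8 + (-78*1/32)**2) = 8/(-8 + (-39/16)**2) = 8/(-8 + 1521/256) = 8/(-527/256) = 8*(-256/527) = -2048/527 ≈ -3.8861)
1/(-7992 + v) = 1/(-7992 - 2048/527) = 1/(-4213832/527) = -527/4213832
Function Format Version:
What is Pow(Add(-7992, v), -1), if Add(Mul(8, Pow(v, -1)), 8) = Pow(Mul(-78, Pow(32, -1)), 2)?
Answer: Rational(-527, 4213832) ≈ -0.00012506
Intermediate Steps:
v = Rational(-2048, 527) (v = Mul(8, Pow(Add(-8, Pow(Mul(-78, Pow(32, -1)), 2)), -1)) = Mul(8, Pow(Add(-8, Pow(Mul(-78, Rational(1, 32)), 2)), -1)) = Mul(8, Pow(Add(-8, Pow(Rational(-39, 16), 2)), -1)) = Mul(8, Pow(Add(-8, Rational(1521, 256)), -1)) = Mul(8, Pow(Rational(-527, 256), -1)) = Mul(8, Rational(-256, 527)) = Rational(-2048, 527) ≈ -3.8861)
Pow(Add(-7992, v), -1) = Pow(Add(-7992, Rational(-2048, 527)), -1) = Pow(Rational(-4213832, 527), -1) = Rational(-527, 4213832)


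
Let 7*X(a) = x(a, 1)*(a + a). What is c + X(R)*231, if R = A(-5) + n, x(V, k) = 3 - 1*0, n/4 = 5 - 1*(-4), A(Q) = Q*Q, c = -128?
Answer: 11950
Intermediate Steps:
A(Q) = Q**2
n = 36 (n = 4*(5 - 1*(-4)) = 4*(5 + 4) = 4*9 = 36)
x(V, k) = 3 (x(V, k) = 3 + 0 = 3)
R = 61 (R = (-5)**2 + 36 = 25 + 36 = 61)
X(a) = 6*a/7 (X(a) = (3*(a + a))/7 = (3*(2*a))/7 = (6*a)/7 = 6*a/7)
c + X(R)*231 = -128 + ((6/7)*61)*231 = -128 + (366/7)*231 = -128 + 12078 = 11950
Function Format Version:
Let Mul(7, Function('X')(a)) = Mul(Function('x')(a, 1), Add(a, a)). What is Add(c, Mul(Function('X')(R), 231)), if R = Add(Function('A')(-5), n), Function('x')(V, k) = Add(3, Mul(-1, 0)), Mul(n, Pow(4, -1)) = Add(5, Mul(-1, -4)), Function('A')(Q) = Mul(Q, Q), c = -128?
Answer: 11950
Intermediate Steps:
Function('A')(Q) = Pow(Q, 2)
n = 36 (n = Mul(4, Add(5, Mul(-1, -4))) = Mul(4, Add(5, 4)) = Mul(4, 9) = 36)
Function('x')(V, k) = 3 (Function('x')(V, k) = Add(3, 0) = 3)
R = 61 (R = Add(Pow(-5, 2), 36) = Add(25, 36) = 61)
Function('X')(a) = Mul(Rational(6, 7), a) (Function('X')(a) = Mul(Rational(1, 7), Mul(3, Add(a, a))) = Mul(Rational(1, 7), Mul(3, Mul(2, a))) = Mul(Rational(1, 7), Mul(6, a)) = Mul(Rational(6, 7), a))
Add(c, Mul(Function('X')(R), 231)) = Add(-128, Mul(Mul(Rational(6, 7), 61), 231)) = Add(-128, Mul(Rational(366, 7), 231)) = Add(-128, 12078) = 11950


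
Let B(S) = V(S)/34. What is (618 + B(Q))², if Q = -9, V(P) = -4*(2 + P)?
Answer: 110670400/289 ≈ 3.8294e+5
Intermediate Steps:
V(P) = -8 - 4*P
B(S) = -4/17 - 2*S/17 (B(S) = (-8 - 4*S)/34 = (-8 - 4*S)*(1/34) = -4/17 - 2*S/17)
(618 + B(Q))² = (618 + (-4/17 - 2/17*(-9)))² = (618 + (-4/17 + 18/17))² = (618 + 14/17)² = (10520/17)² = 110670400/289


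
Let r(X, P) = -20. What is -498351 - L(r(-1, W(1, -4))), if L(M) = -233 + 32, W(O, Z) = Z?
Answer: -498150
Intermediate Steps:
L(M) = -201
-498351 - L(r(-1, W(1, -4))) = -498351 - 1*(-201) = -498351 + 201 = -498150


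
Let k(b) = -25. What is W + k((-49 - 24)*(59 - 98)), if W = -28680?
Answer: -28705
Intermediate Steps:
W + k((-49 - 24)*(59 - 98)) = -28680 - 25 = -28705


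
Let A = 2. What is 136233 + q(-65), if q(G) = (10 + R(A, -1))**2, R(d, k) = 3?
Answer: 136402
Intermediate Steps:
q(G) = 169 (q(G) = (10 + 3)**2 = 13**2 = 169)
136233 + q(-65) = 136233 + 169 = 136402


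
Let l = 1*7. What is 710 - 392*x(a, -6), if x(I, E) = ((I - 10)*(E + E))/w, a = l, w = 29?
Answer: 6478/29 ≈ 223.38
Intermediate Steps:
l = 7
a = 7
x(I, E) = 2*E*(-10 + I)/29 (x(I, E) = ((I - 10)*(E + E))/29 = ((-10 + I)*(2*E))*(1/29) = (2*E*(-10 + I))*(1/29) = 2*E*(-10 + I)/29)
710 - 392*x(a, -6) = 710 - 784*(-6)*(-10 + 7)/29 = 710 - 784*(-6)*(-3)/29 = 710 - 392*36/29 = 710 - 14112/29 = 6478/29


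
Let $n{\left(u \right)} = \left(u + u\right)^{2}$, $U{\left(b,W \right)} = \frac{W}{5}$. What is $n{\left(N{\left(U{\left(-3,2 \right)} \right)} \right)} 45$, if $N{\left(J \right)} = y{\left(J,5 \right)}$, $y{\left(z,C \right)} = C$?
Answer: $4500$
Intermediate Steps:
$U{\left(b,W \right)} = \frac{W}{5}$ ($U{\left(b,W \right)} = W \frac{1}{5} = \frac{W}{5}$)
$N{\left(J \right)} = 5$
$n{\left(u \right)} = 4 u^{2}$ ($n{\left(u \right)} = \left(2 u\right)^{2} = 4 u^{2}$)
$n{\left(N{\left(U{\left(-3,2 \right)} \right)} \right)} 45 = 4 \cdot 5^{2} \cdot 45 = 4 \cdot 25 \cdot 45 = 100 \cdot 45 = 4500$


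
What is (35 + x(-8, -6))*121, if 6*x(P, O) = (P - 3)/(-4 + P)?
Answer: 306251/72 ≈ 4253.5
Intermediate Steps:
x(P, O) = (-3 + P)/(6*(-4 + P)) (x(P, O) = ((P - 3)/(-4 + P))/6 = ((-3 + P)/(-4 + P))/6 = (-3 + P)/(6*(-4 + P)))
(35 + x(-8, -6))*121 = (35 + (-3 - 8)/(6*(-4 - 8)))*121 = (35 + (1/6)*(-11)/(-12))*121 = (35 + (1/6)*(-1/12)*(-11))*121 = (35 + 11/72)*121 = (2531/72)*121 = 306251/72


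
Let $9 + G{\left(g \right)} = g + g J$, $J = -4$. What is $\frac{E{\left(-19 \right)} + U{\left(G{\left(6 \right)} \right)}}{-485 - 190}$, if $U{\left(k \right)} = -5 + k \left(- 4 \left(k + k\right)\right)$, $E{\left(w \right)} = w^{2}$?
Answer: $\frac{5476}{675} \approx 8.1126$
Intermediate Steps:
$G{\left(g \right)} = -9 - 3 g$ ($G{\left(g \right)} = -9 + \left(g + g \left(-4\right)\right) = -9 + \left(g - 4 g\right) = -9 - 3 g$)
$U{\left(k \right)} = -5 - 8 k^{2}$ ($U{\left(k \right)} = -5 + k \left(- 4 \cdot 2 k\right) = -5 + k \left(- 8 k\right) = -5 - 8 k^{2}$)
$\frac{E{\left(-19 \right)} + U{\left(G{\left(6 \right)} \right)}}{-485 - 190} = \frac{\left(-19\right)^{2} - \left(5 + 8 \left(-9 - 18\right)^{2}\right)}{-485 - 190} = \frac{361 - \left(5 + 8 \left(-9 - 18\right)^{2}\right)}{-675} = \left(361 - \left(5 + 8 \left(-27\right)^{2}\right)\right) \left(- \frac{1}{675}\right) = \left(361 - 5837\right) \left(- \frac{1}{675}\right) = \left(-5476\right) \left(- \frac{1}{675}\right) = \frac{5476}{675}$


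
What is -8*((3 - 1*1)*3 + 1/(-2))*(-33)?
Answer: 1452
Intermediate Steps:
-8*((3 - 1*1)*3 + 1/(-2))*(-33) = -8*((3 - 1)*3 + 1*(-½))*(-33) = -8*(2*3 - ½)*(-33) = -8*(6 - ½)*(-33) = -8*11/2*(-33) = -44*(-33) = 1452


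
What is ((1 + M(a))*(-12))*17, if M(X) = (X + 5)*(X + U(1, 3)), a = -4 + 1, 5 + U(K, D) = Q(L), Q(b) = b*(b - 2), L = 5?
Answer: -3060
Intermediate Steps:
Q(b) = b*(-2 + b)
U(K, D) = 10 (U(K, D) = -5 + 5*(-2 + 5) = -5 + 5*3 = -5 + 15 = 10)
a = -3
M(X) = (5 + X)*(10 + X) (M(X) = (X + 5)*(X + 10) = (5 + X)*(10 + X))
((1 + M(a))*(-12))*17 = ((1 + (50 + (-3)² + 15*(-3)))*(-12))*17 = ((1 + (50 + 9 - 45))*(-12))*17 = ((1 + 14)*(-12))*17 = (15*(-12))*17 = -180*17 = -3060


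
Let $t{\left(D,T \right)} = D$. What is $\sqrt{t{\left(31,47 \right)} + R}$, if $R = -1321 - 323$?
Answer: $i \sqrt{1613} \approx 40.162 i$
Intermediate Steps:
$R = -1644$
$\sqrt{t{\left(31,47 \right)} + R} = \sqrt{31 - 1644} = \sqrt{-1613} = i \sqrt{1613}$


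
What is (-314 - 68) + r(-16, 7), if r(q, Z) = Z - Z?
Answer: -382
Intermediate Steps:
r(q, Z) = 0
(-314 - 68) + r(-16, 7) = (-314 - 68) + 0 = -382 + 0 = -382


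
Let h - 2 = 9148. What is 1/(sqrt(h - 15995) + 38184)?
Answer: 1032/39406073 - I*sqrt(5)/39406073 ≈ 2.6189e-5 - 5.6744e-8*I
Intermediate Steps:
h = 9150 (h = 2 + 9148 = 9150)
1/(sqrt(h - 15995) + 38184) = 1/(sqrt(9150 - 15995) + 38184) = 1/(sqrt(-6845) + 38184) = 1/(37*I*sqrt(5) + 38184) = 1/(38184 + 37*I*sqrt(5))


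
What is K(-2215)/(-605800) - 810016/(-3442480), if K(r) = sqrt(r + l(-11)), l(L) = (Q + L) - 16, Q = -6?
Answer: 50626/215155 - I*sqrt(562)/302900 ≈ 0.2353 - 7.8265e-5*I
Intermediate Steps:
l(L) = -22 + L (l(L) = (-6 + L) - 16 = -22 + L)
K(r) = sqrt(-33 + r) (K(r) = sqrt(r + (-22 - 11)) = sqrt(r - 33) = sqrt(-33 + r))
K(-2215)/(-605800) - 810016/(-3442480) = sqrt(-33 - 2215)/(-605800) - 810016/(-3442480) = sqrt(-2248)*(-1/605800) - 810016*(-1/3442480) = (2*I*sqrt(562))*(-1/605800) + 50626/215155 = -I*sqrt(562)/302900 + 50626/215155 = 50626/215155 - I*sqrt(562)/302900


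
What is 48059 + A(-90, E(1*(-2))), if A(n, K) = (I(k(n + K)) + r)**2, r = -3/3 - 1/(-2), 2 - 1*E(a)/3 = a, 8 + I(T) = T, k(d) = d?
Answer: 222165/4 ≈ 55541.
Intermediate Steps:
I(T) = -8 + T
E(a) = 6 - 3*a
r = -1/2 (r = -3*1/3 - 1*(-1/2) = -1 + 1/2 = -1/2 ≈ -0.50000)
A(n, K) = (-17/2 + K + n)**2 (A(n, K) = ((-8 + (n + K)) - 1/2)**2 = ((-8 + (K + n)) - 1/2)**2 = ((-8 + K + n) - 1/2)**2 = (-17/2 + K + n)**2)
48059 + A(-90, E(1*(-2))) = 48059 + (-17 + 2*(6 - 3*(-2)) + 2*(-90))**2/4 = 48059 + (-17 + 2*(6 - 3*(-2)) - 180)**2/4 = 48059 + (-17 + 2*(6 + 6) - 180)**2/4 = 48059 + (-17 + 2*12 - 180)**2/4 = 48059 + (-17 + 24 - 180)**2/4 = 48059 + (1/4)*(-173)**2 = 48059 + (1/4)*29929 = 48059 + 29929/4 = 222165/4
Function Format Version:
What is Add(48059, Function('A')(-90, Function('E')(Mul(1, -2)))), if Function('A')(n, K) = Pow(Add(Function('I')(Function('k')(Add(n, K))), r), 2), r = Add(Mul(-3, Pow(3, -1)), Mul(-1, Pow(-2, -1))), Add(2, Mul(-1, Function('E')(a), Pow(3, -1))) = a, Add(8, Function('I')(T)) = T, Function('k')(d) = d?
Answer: Rational(222165, 4) ≈ 55541.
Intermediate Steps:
Function('I')(T) = Add(-8, T)
Function('E')(a) = Add(6, Mul(-3, a))
r = Rational(-1, 2) (r = Add(Mul(-3, Rational(1, 3)), Mul(-1, Rational(-1, 2))) = Add(-1, Rational(1, 2)) = Rational(-1, 2) ≈ -0.50000)
Function('A')(n, K) = Pow(Add(Rational(-17, 2), K, n), 2) (Function('A')(n, K) = Pow(Add(Add(-8, Add(n, K)), Rational(-1, 2)), 2) = Pow(Add(Add(-8, Add(K, n)), Rational(-1, 2)), 2) = Pow(Add(Add(-8, K, n), Rational(-1, 2)), 2) = Pow(Add(Rational(-17, 2), K, n), 2))
Add(48059, Function('A')(-90, Function('E')(Mul(1, -2)))) = Add(48059, Mul(Rational(1, 4), Pow(Add(-17, Mul(2, Add(6, Mul(-3, Mul(1, -2)))), Mul(2, -90)), 2))) = Add(48059, Mul(Rational(1, 4), Pow(Add(-17, Mul(2, Add(6, Mul(-3, -2))), -180), 2))) = Add(48059, Mul(Rational(1, 4), Pow(Add(-17, Mul(2, Add(6, 6)), -180), 2))) = Add(48059, Mul(Rational(1, 4), Pow(Add(-17, Mul(2, 12), -180), 2))) = Add(48059, Mul(Rational(1, 4), Pow(Add(-17, 24, -180), 2))) = Add(48059, Mul(Rational(1, 4), Pow(-173, 2))) = Add(48059, Mul(Rational(1, 4), 29929)) = Add(48059, Rational(29929, 4)) = Rational(222165, 4)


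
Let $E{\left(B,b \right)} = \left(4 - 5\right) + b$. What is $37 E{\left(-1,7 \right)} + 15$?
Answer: $237$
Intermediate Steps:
$E{\left(B,b \right)} = -1 + b$
$37 E{\left(-1,7 \right)} + 15 = 37 \left(-1 + 7\right) + 15 = 37 \cdot 6 + 15 = 222 + 15 = 237$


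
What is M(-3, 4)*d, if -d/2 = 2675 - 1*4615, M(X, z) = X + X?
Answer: -23280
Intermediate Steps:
M(X, z) = 2*X
d = 3880 (d = -2*(2675 - 1*4615) = -2*(2675 - 4615) = -2*(-1940) = 3880)
M(-3, 4)*d = (2*(-3))*3880 = -6*3880 = -23280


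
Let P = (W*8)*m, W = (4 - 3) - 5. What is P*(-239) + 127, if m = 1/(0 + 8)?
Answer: 1083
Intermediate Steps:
W = -4 (W = 1 - 5 = -4)
m = ⅛ (m = 1/8 = ⅛ ≈ 0.12500)
P = -4 (P = -4*8*(⅛) = -32*⅛ = -4)
P*(-239) + 127 = -4*(-239) + 127 = 956 + 127 = 1083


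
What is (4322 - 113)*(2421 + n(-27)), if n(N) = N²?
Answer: 13258350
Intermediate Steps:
(4322 - 113)*(2421 + n(-27)) = (4322 - 113)*(2421 + (-27)²) = 4209*(2421 + 729) = 4209*3150 = 13258350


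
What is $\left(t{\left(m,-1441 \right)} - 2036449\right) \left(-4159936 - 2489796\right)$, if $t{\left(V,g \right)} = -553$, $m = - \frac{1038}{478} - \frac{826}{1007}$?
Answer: $13545517383464$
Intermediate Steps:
$m = - \frac{720047}{240673}$ ($m = \left(-1038\right) \frac{1}{478} - \frac{826}{1007} = - \frac{519}{239} - \frac{826}{1007} = - \frac{720047}{240673} \approx -2.9918$)
$\left(t{\left(m,-1441 \right)} - 2036449\right) \left(-4159936 - 2489796\right) = \left(-553 - 2036449\right) \left(-4159936 - 2489796\right) = \left(-2037002\right) \left(-6649732\right) = 13545517383464$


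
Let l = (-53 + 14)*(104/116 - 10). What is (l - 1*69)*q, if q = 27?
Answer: 223965/29 ≈ 7722.9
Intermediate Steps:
l = 10296/29 (l = -39*(104*(1/116) - 10) = -39*(26/29 - 10) = -39*(-264/29) = 10296/29 ≈ 355.03)
(l - 1*69)*q = (10296/29 - 1*69)*27 = (10296/29 - 69)*27 = (8295/29)*27 = 223965/29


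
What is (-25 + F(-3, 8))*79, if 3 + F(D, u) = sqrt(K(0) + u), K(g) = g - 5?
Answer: -2212 + 79*sqrt(3) ≈ -2075.2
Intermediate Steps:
K(g) = -5 + g
F(D, u) = -3 + sqrt(-5 + u) (F(D, u) = -3 + sqrt((-5 + 0) + u) = -3 + sqrt(-5 + u))
(-25 + F(-3, 8))*79 = (-25 + (-3 + sqrt(-5 + 8)))*79 = (-25 + (-3 + sqrt(3)))*79 = (-28 + sqrt(3))*79 = -2212 + 79*sqrt(3)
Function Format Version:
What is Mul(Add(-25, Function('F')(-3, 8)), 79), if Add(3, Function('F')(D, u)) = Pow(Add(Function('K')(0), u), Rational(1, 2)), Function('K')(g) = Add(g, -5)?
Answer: Add(-2212, Mul(79, Pow(3, Rational(1, 2)))) ≈ -2075.2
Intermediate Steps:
Function('K')(g) = Add(-5, g)
Function('F')(D, u) = Add(-3, Pow(Add(-5, u), Rational(1, 2))) (Function('F')(D, u) = Add(-3, Pow(Add(Add(-5, 0), u), Rational(1, 2))) = Add(-3, Pow(Add(-5, u), Rational(1, 2))))
Mul(Add(-25, Function('F')(-3, 8)), 79) = Mul(Add(-25, Add(-3, Pow(Add(-5, 8), Rational(1, 2)))), 79) = Mul(Add(-25, Add(-3, Pow(3, Rational(1, 2)))), 79) = Mul(Add(-28, Pow(3, Rational(1, 2))), 79) = Add(-2212, Mul(79, Pow(3, Rational(1, 2))))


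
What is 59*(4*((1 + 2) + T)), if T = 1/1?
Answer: 944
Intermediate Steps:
T = 1 (T = 1*1 = 1)
59*(4*((1 + 2) + T)) = 59*(4*((1 + 2) + 1)) = 59*(4*(3 + 1)) = 59*(4*4) = 59*16 = 944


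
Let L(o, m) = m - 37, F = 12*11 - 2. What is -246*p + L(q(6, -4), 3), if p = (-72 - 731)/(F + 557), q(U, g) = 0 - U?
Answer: 58060/229 ≈ 253.54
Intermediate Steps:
q(U, g) = -U
F = 130 (F = 132 - 2 = 130)
L(o, m) = -37 + m
p = -803/687 (p = (-72 - 731)/(130 + 557) = -803/687 ≈ -1.1688)
-246*p + L(q(6, -4), 3) = -246*(-803/687) + (-37 + 3) = 65846/229 - 34 = 58060/229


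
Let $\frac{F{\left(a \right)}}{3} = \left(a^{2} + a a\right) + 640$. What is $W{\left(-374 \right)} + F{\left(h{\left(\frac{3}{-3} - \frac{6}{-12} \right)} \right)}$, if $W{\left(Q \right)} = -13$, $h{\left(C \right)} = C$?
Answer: $\frac{3817}{2} \approx 1908.5$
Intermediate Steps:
$F{\left(a \right)} = 1920 + 6 a^{2}$ ($F{\left(a \right)} = 3 \left(\left(a^{2} + a a\right) + 640\right) = 3 \left(\left(a^{2} + a^{2}\right) + 640\right) = 3 \left(2 a^{2} + 640\right) = 3 \left(640 + 2 a^{2}\right) = 1920 + 6 a^{2}$)
$W{\left(-374 \right)} + F{\left(h{\left(\frac{3}{-3} - \frac{6}{-12} \right)} \right)} = -13 + \left(1920 + 6 \left(\frac{3}{-3} - \frac{6}{-12}\right)^{2}\right) = -13 + \left(1920 + 6 \left(3 \left(- \frac{1}{3}\right) - - \frac{1}{2}\right)^{2}\right) = -13 + \left(1920 + 6 \left(-1 + \frac{1}{2}\right)^{2}\right) = -13 + \left(1920 + 6 \left(- \frac{1}{2}\right)^{2}\right) = -13 + \left(1920 + 6 \cdot \frac{1}{4}\right) = -13 + \left(1920 + \frac{3}{2}\right) = -13 + \frac{3843}{2} = \frac{3817}{2}$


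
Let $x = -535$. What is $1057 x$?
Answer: $-565495$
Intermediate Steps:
$1057 x = 1057 \left(-535\right) = -565495$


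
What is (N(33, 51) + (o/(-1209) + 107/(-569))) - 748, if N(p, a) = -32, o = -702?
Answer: -13751495/17639 ≈ -779.61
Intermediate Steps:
(N(33, 51) + (o/(-1209) + 107/(-569))) - 748 = (-32 + (-702/(-1209) + 107/(-569))) - 748 = (-32 + (-702*(-1/1209) + 107*(-1/569))) - 748 = (-32 + (18/31 - 107/569)) - 748 = (-32 + 6925/17639) - 748 = -557523/17639 - 748 = -13751495/17639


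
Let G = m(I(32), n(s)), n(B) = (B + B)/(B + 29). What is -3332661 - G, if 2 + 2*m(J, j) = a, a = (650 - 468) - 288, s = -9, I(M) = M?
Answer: -3332607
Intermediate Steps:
n(B) = 2*B/(29 + B) (n(B) = (2*B)/(29 + B) = 2*B/(29 + B))
a = -106 (a = 182 - 288 = -106)
m(J, j) = -54 (m(J, j) = -1 + (½)*(-106) = -1 - 53 = -54)
G = -54
-3332661 - G = -3332661 - 1*(-54) = -3332661 + 54 = -3332607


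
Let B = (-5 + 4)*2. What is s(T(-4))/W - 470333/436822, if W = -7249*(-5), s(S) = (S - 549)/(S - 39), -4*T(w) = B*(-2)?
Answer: -619680483/575731396 ≈ -1.0763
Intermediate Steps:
B = -2 (B = -1*2 = -2)
T(w) = -1 (T(w) = -(-1)*(-2)/2 = -1/4*4 = -1)
s(S) = (-549 + S)/(-39 + S)
W = 36245
s(T(-4))/W - 470333/436822 = ((-549 - 1)/(-39 - 1))/36245 - 470333/436822 = (-550/(-40))*(1/36245) - 470333*1/436822 = -1/40*(-550)*(1/36245) - 470333/436822 = (55/4)*(1/36245) - 470333/436822 = 1/2636 - 470333/436822 = -619680483/575731396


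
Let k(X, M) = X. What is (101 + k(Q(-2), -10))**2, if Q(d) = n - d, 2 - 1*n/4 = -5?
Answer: 17161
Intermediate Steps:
n = 28 (n = 8 - 4*(-5) = 8 + 20 = 28)
Q(d) = 28 - d
(101 + k(Q(-2), -10))**2 = (101 + (28 - 1*(-2)))**2 = (101 + (28 + 2))**2 = (101 + 30)**2 = 131**2 = 17161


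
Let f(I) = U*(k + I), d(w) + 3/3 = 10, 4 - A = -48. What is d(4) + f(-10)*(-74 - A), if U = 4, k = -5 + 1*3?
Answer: 6057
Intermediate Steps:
k = -2 (k = -5 + 3 = -2)
A = 52 (A = 4 - 1*(-48) = 4 + 48 = 52)
d(w) = 9 (d(w) = -1 + 10 = 9)
f(I) = -8 + 4*I (f(I) = 4*(-2 + I) = -8 + 4*I)
d(4) + f(-10)*(-74 - A) = 9 + (-8 + 4*(-10))*(-74 - 1*52) = 9 + (-8 - 40)*(-74 - 52) = 9 - 48*(-126) = 9 + 6048 = 6057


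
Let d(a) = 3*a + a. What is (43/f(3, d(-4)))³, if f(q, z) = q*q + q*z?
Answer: -79507/59319 ≈ -1.3403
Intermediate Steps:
d(a) = 4*a
f(q, z) = q² + q*z
(43/f(3, d(-4)))³ = (43/((3*(3 + 4*(-4)))))³ = (43/((3*(3 - 16))))³ = (43/((3*(-13))))³ = (43/(-39))³ = (43*(-1/39))³ = (-43/39)³ = -79507/59319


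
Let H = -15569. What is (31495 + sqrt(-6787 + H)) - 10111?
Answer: 21384 + 18*I*sqrt(69) ≈ 21384.0 + 149.52*I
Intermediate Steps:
(31495 + sqrt(-6787 + H)) - 10111 = (31495 + sqrt(-6787 - 15569)) - 10111 = (31495 + sqrt(-22356)) - 10111 = (31495 + 18*I*sqrt(69)) - 10111 = 21384 + 18*I*sqrt(69)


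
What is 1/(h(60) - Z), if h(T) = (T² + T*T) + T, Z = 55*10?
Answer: 1/6710 ≈ 0.00014903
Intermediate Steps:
Z = 550
h(T) = T + 2*T² (h(T) = (T² + T²) + T = 2*T² + T = T + 2*T²)
1/(h(60) - Z) = 1/(60*(1 + 2*60) - 1*550) = 1/(60*(1 + 120) - 550) = 1/(60*121 - 550) = 1/(7260 - 550) = 1/6710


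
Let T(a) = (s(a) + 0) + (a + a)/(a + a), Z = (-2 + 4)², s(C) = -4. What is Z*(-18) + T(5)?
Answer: -75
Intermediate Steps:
Z = 4 (Z = 2² = 4)
T(a) = -3 (T(a) = (-4 + 0) + (a + a)/(a + a) = -4 + (2*a)/((2*a)) = -4 + (2*a)*(1/(2*a)) = -4 + 1 = -3)
Z*(-18) + T(5) = 4*(-18) - 3 = -72 - 3 = -75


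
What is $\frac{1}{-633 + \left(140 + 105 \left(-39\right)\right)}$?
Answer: $- \frac{1}{4588} \approx -0.00021796$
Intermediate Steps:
$\frac{1}{-633 + \left(140 + 105 \left(-39\right)\right)} = \frac{1}{-633 + \left(140 - 4095\right)} = \frac{1}{-633 - 3955} = \frac{1}{-4588} = - \frac{1}{4588}$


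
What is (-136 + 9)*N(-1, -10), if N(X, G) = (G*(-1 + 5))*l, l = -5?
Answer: -25400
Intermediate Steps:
N(X, G) = -20*G (N(X, G) = (G*(-1 + 5))*(-5) = (G*4)*(-5) = (4*G)*(-5) = -20*G)
(-136 + 9)*N(-1, -10) = (-136 + 9)*(-20*(-10)) = -127*200 = -25400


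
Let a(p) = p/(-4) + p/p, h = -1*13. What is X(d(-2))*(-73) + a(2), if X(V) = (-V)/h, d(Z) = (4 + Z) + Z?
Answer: 1/2 ≈ 0.50000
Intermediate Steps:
h = -13
d(Z) = 4 + 2*Z
a(p) = 1 - p/4 (a(p) = p*(-1/4) + 1 = -p/4 + 1 = 1 - p/4)
X(V) = V/13 (X(V) = -V/(-13) = -V*(-1/13) = V/13)
X(d(-2))*(-73) + a(2) = ((4 + 2*(-2))/13)*(-73) + (1 - 1/4*2) = ((4 - 4)/13)*(-73) + (1 - 1/2) = ((1/13)*0)*(-73) + 1/2 = 0*(-73) + 1/2 = 0 + 1/2 = 1/2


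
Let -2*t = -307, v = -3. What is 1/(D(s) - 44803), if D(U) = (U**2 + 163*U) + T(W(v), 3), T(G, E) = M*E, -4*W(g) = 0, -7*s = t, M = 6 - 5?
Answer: -196/9387125 ≈ -2.0880e-5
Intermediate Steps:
t = 307/2 (t = -1/2*(-307) = 307/2 ≈ 153.50)
M = 1
s = -307/14 (s = -1/7*307/2 = -307/14 ≈ -21.929)
W(g) = 0 (W(g) = -1/4*0 = 0)
T(G, E) = E (T(G, E) = 1*E = E)
D(U) = 3 + U**2 + 163*U (D(U) = (U**2 + 163*U) + 3 = 3 + U**2 + 163*U)
1/(D(s) - 44803) = 1/((3 + (-307/14)**2 + 163*(-307/14)) - 44803) = 1/((3 + 94249/196 - 50041/14) - 44803) = 1/(-605737/196 - 44803) = 1/(-9387125/196) = -196/9387125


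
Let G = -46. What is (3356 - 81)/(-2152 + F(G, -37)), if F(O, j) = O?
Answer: -3275/2198 ≈ -1.4900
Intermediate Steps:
(3356 - 81)/(-2152 + F(G, -37)) = (3356 - 81)/(-2152 - 46) = 3275/(-2198) = 3275*(-1/2198) = -3275/2198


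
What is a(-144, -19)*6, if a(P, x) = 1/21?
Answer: 2/7 ≈ 0.28571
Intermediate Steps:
a(P, x) = 1/21
a(-144, -19)*6 = (1/21)*6 = 2/7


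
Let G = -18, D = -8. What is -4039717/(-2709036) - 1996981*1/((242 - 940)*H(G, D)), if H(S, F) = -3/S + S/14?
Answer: -10321954395335/4039665228 ≈ -2555.2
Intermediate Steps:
H(S, F) = -3/S + S/14 (H(S, F) = -3/S + S*(1/14) = -3/S + S/14)
-4039717/(-2709036) - 1996981*1/((242 - 940)*H(G, D)) = -4039717/(-2709036) - 1996981*1/((242 - 940)*(-3/(-18) + (1/14)*(-18))) = -4039717*(-1/2709036) - 1996981*(-1/(698*(-3*(-1/18) - 9/7))) = 367247/246276 - 1996981*(-1/(698*(⅙ - 9/7))) = 367247/246276 - 1996981/((-47/42*(-698))) = 367247/246276 - 1996981/16403/21 = 367247/246276 - 1996981*21/16403 = 367247/246276 - 41936601/16403 = -10321954395335/4039665228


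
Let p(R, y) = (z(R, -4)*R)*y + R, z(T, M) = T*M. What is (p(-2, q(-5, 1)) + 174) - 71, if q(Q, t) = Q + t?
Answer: 165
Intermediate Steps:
z(T, M) = M*T
p(R, y) = R - 4*y*R² (p(R, y) = ((-4*R)*R)*y + R = (-4*R²)*y + R = -4*y*R² + R = R - 4*y*R²)
(p(-2, q(-5, 1)) + 174) - 71 = (-2*(1 - 4*(-2)*(-5 + 1)) + 174) - 71 = (-2*(1 - 4*(-2)*(-4)) + 174) - 71 = (-2*(1 - 32) + 174) - 71 = (-2*(-31) + 174) - 71 = (62 + 174) - 71 = 236 - 71 = 165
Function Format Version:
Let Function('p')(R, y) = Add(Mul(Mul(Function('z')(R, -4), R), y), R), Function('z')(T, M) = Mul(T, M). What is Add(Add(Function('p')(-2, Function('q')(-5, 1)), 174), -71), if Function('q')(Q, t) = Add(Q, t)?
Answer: 165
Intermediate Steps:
Function('z')(T, M) = Mul(M, T)
Function('p')(R, y) = Add(R, Mul(-4, y, Pow(R, 2))) (Function('p')(R, y) = Add(Mul(Mul(Mul(-4, R), R), y), R) = Add(Mul(Mul(-4, Pow(R, 2)), y), R) = Add(Mul(-4, y, Pow(R, 2)), R) = Add(R, Mul(-4, y, Pow(R, 2))))
Add(Add(Function('p')(-2, Function('q')(-5, 1)), 174), -71) = Add(Add(Mul(-2, Add(1, Mul(-4, -2, Add(-5, 1)))), 174), -71) = Add(Add(Mul(-2, Add(1, Mul(-4, -2, -4))), 174), -71) = Add(Add(Mul(-2, Add(1, -32)), 174), -71) = Add(Add(Mul(-2, -31), 174), -71) = Add(Add(62, 174), -71) = Add(236, -71) = 165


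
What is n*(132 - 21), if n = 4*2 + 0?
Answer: 888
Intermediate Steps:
n = 8 (n = 8 + 0 = 8)
n*(132 - 21) = 8*(132 - 21) = 8*111 = 888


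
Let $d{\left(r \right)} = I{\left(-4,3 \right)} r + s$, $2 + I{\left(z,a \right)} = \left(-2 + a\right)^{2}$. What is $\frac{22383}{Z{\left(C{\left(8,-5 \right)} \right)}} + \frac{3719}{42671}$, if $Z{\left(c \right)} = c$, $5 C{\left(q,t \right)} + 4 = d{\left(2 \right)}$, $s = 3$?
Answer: $- \frac{1591837936}{42671} \approx -37305.0$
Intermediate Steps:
$I{\left(z,a \right)} = -2 + \left(-2 + a\right)^{2}$
$d{\left(r \right)} = 3 - r$ ($d{\left(r \right)} = \left(-2 + \left(-2 + 3\right)^{2}\right) r + 3 = \left(-2 + 1^{2}\right) r + 3 = \left(-2 + 1\right) r + 3 = - r + 3 = 3 - r$)
$C{\left(q,t \right)} = - \frac{3}{5}$ ($C{\left(q,t \right)} = - \frac{4}{5} + \frac{3 - 2}{5} = - \frac{4}{5} + \frac{1}{5} \cdot 1 = - \frac{4}{5} + \frac{1}{5} = - \frac{3}{5}$)
$\frac{22383}{Z{\left(C{\left(8,-5 \right)} \right)}} + \frac{3719}{42671} = \frac{22383}{- \frac{3}{5}} + \frac{3719}{42671} = 22383 \left(- \frac{5}{3}\right) + 3719 \cdot \frac{1}{42671} = -37305 + \frac{3719}{42671} = - \frac{1591837936}{42671}$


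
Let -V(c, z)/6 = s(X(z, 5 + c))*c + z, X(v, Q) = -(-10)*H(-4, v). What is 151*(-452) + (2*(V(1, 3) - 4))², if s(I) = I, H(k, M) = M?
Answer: 94964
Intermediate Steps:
X(v, Q) = 10*v (X(v, Q) = -(-10)*v = 10*v)
V(c, z) = -6*z - 60*c*z (V(c, z) = -6*((10*z)*c + z) = -6*(10*c*z + z) = -6*(z + 10*c*z) = -6*z - 60*c*z)
151*(-452) + (2*(V(1, 3) - 4))² = 151*(-452) + (2*(6*3*(-1 - 10*1) - 4))² = -68252 + (2*(6*3*(-1 - 10) - 4))² = -68252 + (2*(6*3*(-11) - 4))² = -68252 + (2*(-198 - 4))² = -68252 + (2*(-202))² = -68252 + (-404)² = -68252 + 163216 = 94964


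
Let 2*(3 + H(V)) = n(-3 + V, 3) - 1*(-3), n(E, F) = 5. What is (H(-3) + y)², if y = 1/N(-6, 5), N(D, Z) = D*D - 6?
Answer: 961/900 ≈ 1.0678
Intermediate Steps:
H(V) = 1 (H(V) = -3 + (5 - 1*(-3))/2 = -3 + (5 + 3)/2 = -3 + (½)*8 = -3 + 4 = 1)
N(D, Z) = -6 + D² (N(D, Z) = D² - 6 = -6 + D²)
y = 1/30 (y = 1/(-6 + (-6)²) = 1/(-6 + 36) = 1/30 ≈ 0.033333)
(H(-3) + y)² = (1 + 1/30)² = (31/30)² = 961/900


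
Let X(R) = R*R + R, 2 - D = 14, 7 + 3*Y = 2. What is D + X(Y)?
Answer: -98/9 ≈ -10.889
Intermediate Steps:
Y = -5/3 (Y = -7/3 + (⅓)*2 = -7/3 + ⅔ = -5/3 ≈ -1.6667)
D = -12 (D = 2 - 1*14 = 2 - 14 = -12)
X(R) = R + R² (X(R) = R² + R = R + R²)
D + X(Y) = -12 - 5*(1 - 5/3)/3 = -12 - 5/3*(-⅔) = -12 + 10/9 = -98/9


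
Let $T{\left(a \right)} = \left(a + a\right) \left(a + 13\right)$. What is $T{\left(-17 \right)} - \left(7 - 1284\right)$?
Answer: $1413$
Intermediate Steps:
$T{\left(a \right)} = 2 a \left(13 + a\right)$
$T{\left(-17 \right)} - \left(7 - 1284\right) = 2 \left(-17\right) \left(13 - 17\right) - \left(7 - 1284\right) = 2 \left(-17\right) \left(-4\right) - \left(7 - 1284\right) = 136 - -1277 = 136 + 1277 = 1413$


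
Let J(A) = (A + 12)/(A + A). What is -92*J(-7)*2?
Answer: 460/7 ≈ 65.714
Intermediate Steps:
J(A) = (12 + A)/(2*A) (J(A) = (12 + A)/((2*A)) = (12 + A)*(1/(2*A)) = (12 + A)/(2*A))
-92*J(-7)*2 = -46*(12 - 7)/(-7)*2 = -46*(-1)*5/7*2 = -92*(-5/14)*2 = (230/7)*2 = 460/7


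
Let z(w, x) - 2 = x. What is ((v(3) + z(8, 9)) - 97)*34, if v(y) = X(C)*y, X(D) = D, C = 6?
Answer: -2312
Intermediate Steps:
z(w, x) = 2 + x
v(y) = 6*y
((v(3) + z(8, 9)) - 97)*34 = ((6*3 + (2 + 9)) - 97)*34 = ((18 + 11) - 97)*34 = (29 - 97)*34 = -68*34 = -2312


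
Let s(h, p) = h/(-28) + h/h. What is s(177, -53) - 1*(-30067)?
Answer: 841727/28 ≈ 30062.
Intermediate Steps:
s(h, p) = 1 - h/28 (s(h, p) = h*(-1/28) + 1 = -h/28 + 1 = 1 - h/28)
s(177, -53) - 1*(-30067) = (1 - 1/28*177) - 1*(-30067) = (1 - 177/28) + 30067 = -149/28 + 30067 = 841727/28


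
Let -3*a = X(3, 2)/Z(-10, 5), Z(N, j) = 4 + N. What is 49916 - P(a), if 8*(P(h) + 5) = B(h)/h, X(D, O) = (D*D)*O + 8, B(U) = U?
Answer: 399367/8 ≈ 49921.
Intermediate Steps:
X(D, O) = 8 + O*D² (X(D, O) = D²*O + 8 = O*D² + 8 = 8 + O*D²)
a = 13/9 (a = -(8 + 2*3²)/(3*(4 - 10)) = -(8 + 2*9)/(3*(-6)) = -(8 + 18)*(-1)/(3*6) = -26*(-1)/(3*6) = -⅓*(-13/3) = 13/9 ≈ 1.4444)
P(h) = -39/8 (P(h) = -5 + (h/h)/8 = -5 + (⅛)*1 = -5 + ⅛ = -39/8)
49916 - P(a) = 49916 - 1*(-39/8) = 49916 + 39/8 = 399367/8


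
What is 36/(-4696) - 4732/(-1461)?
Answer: 5542219/1715214 ≈ 3.2312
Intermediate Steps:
36/(-4696) - 4732/(-1461) = 36*(-1/4696) - 4732*(-1/1461) = -9/1174 + 4732/1461 = 5542219/1715214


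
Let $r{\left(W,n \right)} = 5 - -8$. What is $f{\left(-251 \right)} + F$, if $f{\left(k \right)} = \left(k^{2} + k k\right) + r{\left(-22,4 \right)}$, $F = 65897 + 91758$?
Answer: $283670$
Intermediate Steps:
$r{\left(W,n \right)} = 13$ ($r{\left(W,n \right)} = 5 + 8 = 13$)
$F = 157655$
$f{\left(k \right)} = 13 + 2 k^{2}$ ($f{\left(k \right)} = \left(k^{2} + k k\right) + 13 = \left(k^{2} + k^{2}\right) + 13 = 2 k^{2} + 13 = 13 + 2 k^{2}$)
$f{\left(-251 \right)} + F = \left(13 + 2 \left(-251\right)^{2}\right) + 157655 = \left(13 + 2 \cdot 63001\right) + 157655 = \left(13 + 126002\right) + 157655 = 126015 + 157655 = 283670$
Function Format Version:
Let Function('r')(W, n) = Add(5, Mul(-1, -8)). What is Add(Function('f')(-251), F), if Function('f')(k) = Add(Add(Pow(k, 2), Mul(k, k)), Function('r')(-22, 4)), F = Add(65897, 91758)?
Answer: 283670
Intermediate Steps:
Function('r')(W, n) = 13 (Function('r')(W, n) = Add(5, 8) = 13)
F = 157655
Function('f')(k) = Add(13, Mul(2, Pow(k, 2))) (Function('f')(k) = Add(Add(Pow(k, 2), Mul(k, k)), 13) = Add(Add(Pow(k, 2), Pow(k, 2)), 13) = Add(Mul(2, Pow(k, 2)), 13) = Add(13, Mul(2, Pow(k, 2))))
Add(Function('f')(-251), F) = Add(Add(13, Mul(2, Pow(-251, 2))), 157655) = Add(Add(13, Mul(2, 63001)), 157655) = Add(Add(13, 126002), 157655) = Add(126015, 157655) = 283670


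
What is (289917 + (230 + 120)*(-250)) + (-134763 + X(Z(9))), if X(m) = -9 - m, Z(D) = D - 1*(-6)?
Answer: 67630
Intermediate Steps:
Z(D) = 6 + D (Z(D) = D + 6 = 6 + D)
(289917 + (230 + 120)*(-250)) + (-134763 + X(Z(9))) = (289917 + (230 + 120)*(-250)) + (-134763 + (-9 - (6 + 9))) = (289917 + 350*(-250)) + (-134763 + (-9 - 1*15)) = (289917 - 87500) + (-134763 + (-9 - 15)) = 202417 + (-134763 - 24) = 202417 - 134787 = 67630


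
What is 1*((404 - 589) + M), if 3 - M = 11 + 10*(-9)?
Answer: -103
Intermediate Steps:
M = 82 (M = 3 - (11 + 10*(-9)) = 3 - (11 - 90) = 3 - 1*(-79) = 3 + 79 = 82)
1*((404 - 589) + M) = 1*((404 - 589) + 82) = 1*(-185 + 82) = 1*(-103) = -103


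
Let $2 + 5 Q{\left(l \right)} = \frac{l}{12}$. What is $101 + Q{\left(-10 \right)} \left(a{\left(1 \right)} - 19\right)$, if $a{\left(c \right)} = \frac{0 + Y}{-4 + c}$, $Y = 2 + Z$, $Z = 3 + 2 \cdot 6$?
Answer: $\frac{5174}{45} \approx 114.98$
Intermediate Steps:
$Q{\left(l \right)} = - \frac{2}{5} + \frac{l}{60}$ ($Q{\left(l \right)} = - \frac{2}{5} + \frac{l \frac{1}{12}}{5} = - \frac{2}{5} + \frac{\frac{1}{12} l}{5} = - \frac{2}{5} + \frac{l}{60}$)
$Z = 15$ ($Z = 3 + 12 = 15$)
$Y = 17$ ($Y = 2 + 15 = 17$)
$a{\left(c \right)} = \frac{17}{-4 + c}$ ($a{\left(c \right)} = \frac{0 + 17}{-4 + c} = \frac{17}{-4 + c}$)
$101 + Q{\left(-10 \right)} \left(a{\left(1 \right)} - 19\right) = 101 + \left(- \frac{2}{5} + \frac{1}{60} \left(-10\right)\right) \left(\frac{17}{-4 + 1} - 19\right) = 101 + \left(- \frac{2}{5} - \frac{1}{6}\right) \left(\frac{17}{-3} - 19\right) = 101 - \frac{17 \left(17 \left(- \frac{1}{3}\right) - 19\right)}{30} = 101 - \frac{17 \left(- \frac{17}{3} - 19\right)}{30} = 101 - - \frac{629}{45} = 101 + \frac{629}{45} = \frac{5174}{45}$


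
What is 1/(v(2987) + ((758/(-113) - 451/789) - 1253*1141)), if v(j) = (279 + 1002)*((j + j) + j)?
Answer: 89157/895970853751 ≈ 9.9509e-8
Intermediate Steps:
v(j) = 3843*j (v(j) = 1281*(2*j + j) = 1281*(3*j) = 3843*j)
1/(v(2987) + ((758/(-113) - 451/789) - 1253*1141)) = 1/(3843*2987 + ((758/(-113) - 451/789) - 1253*1141)) = 1/(11479041 + ((758*(-1/113) - 451*1/789) - 1429673)) = 1/(11479041 + ((-758/113 - 451/789) - 1429673)) = 1/(11479041 + (-649025/89157 - 1429673)) = 1/(11479041 - 127466004686/89157) = 1/(895970853751/89157) = 89157/895970853751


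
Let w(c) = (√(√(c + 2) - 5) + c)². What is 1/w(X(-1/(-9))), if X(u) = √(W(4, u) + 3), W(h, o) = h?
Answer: (√7 + I*√(5 - √(2 + √7)))⁻² ≈ 0.042876 - 0.092086*I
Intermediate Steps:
X(u) = √7 (X(u) = √(4 + 3) = √7)
w(c) = (c + √(-5 + √(2 + c)))² (w(c) = (√(√(2 + c) - 5) + c)² = (√(-5 + √(2 + c)) + c)² = (c + √(-5 + √(2 + c)))²)
1/w(X(-1/(-9))) = 1/((√7 + √(-5 + √(2 + √7)))²) = (√7 + √(-5 + √(2 + √7)))⁻²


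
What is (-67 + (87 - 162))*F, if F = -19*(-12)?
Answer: -32376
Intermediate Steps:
F = 228
(-67 + (87 - 162))*F = (-67 + (87 - 162))*228 = (-67 - 75)*228 = -142*228 = -32376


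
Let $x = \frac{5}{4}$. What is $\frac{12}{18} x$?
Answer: $\frac{5}{6} \approx 0.83333$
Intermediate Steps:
$x = \frac{5}{4}$ ($x = 5 \cdot \frac{1}{4} = \frac{5}{4} \approx 1.25$)
$\frac{12}{18} x = \frac{12}{18} \cdot \frac{5}{4} = 12 \cdot \frac{1}{18} \cdot \frac{5}{4} = \frac{2}{3} \cdot \frac{5}{4} = \frac{5}{6}$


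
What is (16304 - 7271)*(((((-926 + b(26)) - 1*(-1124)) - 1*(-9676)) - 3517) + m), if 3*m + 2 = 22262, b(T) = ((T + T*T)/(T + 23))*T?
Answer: 6262804725/49 ≈ 1.2781e+8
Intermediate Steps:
b(T) = T*(T + T**2)/(23 + T) (b(T) = ((T + T**2)/(23 + T))*T = T*(T + T**2)/(23 + T))
m = 7420 (m = -2/3 + (1/3)*22262 = -2/3 + 22262/3 = 7420)
(16304 - 7271)*(((((-926 + b(26)) - 1*(-1124)) - 1*(-9676)) - 3517) + m) = (16304 - 7271)*(((((-926 + 26**2*(1 + 26)/(23 + 26)) - 1*(-1124)) - 1*(-9676)) - 3517) + 7420) = 9033*(((((-926 + 676*27/49) + 1124) + 9676) - 3517) + 7420) = 9033*(((((-926 + 676*(1/49)*27) + 1124) + 9676) - 3517) + 7420) = 9033*(((((-926 + 18252/49) + 1124) + 9676) - 3517) + 7420) = 9033*((((-27122/49 + 1124) + 9676) - 3517) + 7420) = 9033*(((27954/49 + 9676) - 3517) + 7420) = 9033*((502078/49 - 3517) + 7420) = 9033*(329745/49 + 7420) = 9033*(693325/49) = 6262804725/49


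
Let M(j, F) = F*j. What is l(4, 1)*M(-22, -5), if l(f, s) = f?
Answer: 440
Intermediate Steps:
l(4, 1)*M(-22, -5) = 4*(-5*(-22)) = 4*110 = 440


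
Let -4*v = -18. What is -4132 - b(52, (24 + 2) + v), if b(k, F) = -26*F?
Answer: -3339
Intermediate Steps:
v = 9/2 (v = -¼*(-18) = 9/2 ≈ 4.5000)
-4132 - b(52, (24 + 2) + v) = -4132 - (-26)*((24 + 2) + 9/2) = -4132 - (-26)*(26 + 9/2) = -4132 - (-26)*61/2 = -4132 - 1*(-793) = -4132 + 793 = -3339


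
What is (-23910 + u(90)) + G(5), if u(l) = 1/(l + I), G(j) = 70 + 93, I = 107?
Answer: -4678158/197 ≈ -23747.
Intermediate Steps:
G(j) = 163
u(l) = 1/(107 + l) (u(l) = 1/(l + 107) = 1/(107 + l))
(-23910 + u(90)) + G(5) = (-23910 + 1/(107 + 90)) + 163 = (-23910 + 1/197) + 163 = -4710269/197 + 163 = -4678158/197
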